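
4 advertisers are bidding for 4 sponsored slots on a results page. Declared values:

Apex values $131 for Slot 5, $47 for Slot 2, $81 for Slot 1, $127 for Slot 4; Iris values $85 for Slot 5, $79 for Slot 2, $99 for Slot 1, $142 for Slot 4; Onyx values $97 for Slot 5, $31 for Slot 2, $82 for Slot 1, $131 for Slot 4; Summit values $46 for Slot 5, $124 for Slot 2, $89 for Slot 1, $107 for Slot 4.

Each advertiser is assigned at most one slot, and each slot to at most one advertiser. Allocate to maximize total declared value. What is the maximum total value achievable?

This is a one-to-one assignment (maximum-weight bipartite matching).
Optimal: Apex→Slot 5 ($131), Iris→Slot 1 ($99), Onyx→Slot 4 ($131), Summit→Slot 2 ($124) — total 131+99+131+124 = $485.
Row-greedy (each advertiser in turn takes its best remaining slot) gives $479, worse by 6.
Next-best assignment: Apex→Slot 5, Iris→Slot 4, Onyx→Slot 1, Summit→Slot 2 = $479.
Swapping Apex↔Onyx (Apex→Slot 4 $127, Onyx→Slot 5 $97) loses 38.
No other one-to-one assignment exceeds $485.

Maximum total: $485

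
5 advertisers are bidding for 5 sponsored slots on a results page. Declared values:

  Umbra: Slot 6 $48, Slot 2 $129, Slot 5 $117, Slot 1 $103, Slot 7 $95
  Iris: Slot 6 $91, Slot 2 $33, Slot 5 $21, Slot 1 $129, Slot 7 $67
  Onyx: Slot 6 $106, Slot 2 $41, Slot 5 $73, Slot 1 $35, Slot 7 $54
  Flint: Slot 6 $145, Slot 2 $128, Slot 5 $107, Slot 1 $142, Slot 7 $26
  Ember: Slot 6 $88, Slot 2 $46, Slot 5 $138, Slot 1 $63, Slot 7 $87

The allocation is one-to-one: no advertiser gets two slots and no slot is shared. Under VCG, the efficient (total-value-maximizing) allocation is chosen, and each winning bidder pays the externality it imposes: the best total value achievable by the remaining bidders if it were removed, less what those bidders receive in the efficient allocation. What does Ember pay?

Efficient allocation: Umbra→Slot 7 ($95), Iris→Slot 1 ($129), Onyx→Slot 6 ($106), Flint→Slot 2 ($128), Ember→Slot 5 ($138); total welfare W = $596.
Ember receives Slot 5 at value $138, so the others get W − 138 = $458.
Without Ember: best allocation of the remaining 4 bidders over all 5 slots is Umbra→Slot 5 ($117), Iris→Slot 1 ($129), Onyx→Slot 6 ($106), Flint→Slot 2 ($128), total $480.
VCG payment = (others' best without Ember) − (others' welfare with Ember) = 480 − 458 = $22.

Ember pays $22.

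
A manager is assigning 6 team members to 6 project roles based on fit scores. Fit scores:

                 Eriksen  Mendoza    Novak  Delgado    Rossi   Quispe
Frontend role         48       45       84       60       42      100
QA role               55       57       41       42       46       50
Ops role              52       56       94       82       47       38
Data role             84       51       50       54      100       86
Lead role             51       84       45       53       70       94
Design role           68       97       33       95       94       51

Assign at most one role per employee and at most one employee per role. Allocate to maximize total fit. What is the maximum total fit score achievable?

Maximum total: 528 pts

This is a one-to-one assignment (maximum-weight bipartite matching).
Optimal: Eriksen→QA role (55 pts), Mendoza→Lead role (84 pts), Novak→Ops role (94 pts), Delgado→Design role (95 pts), Rossi→Data role (100 pts), Quispe→Frontend role (100 pts) — total 55+84+94+95+100+100 = 528 pts.
Row-greedy (each employee in turn takes its best remaining role) gives 455 pts, worse by 73.
Every other assignment is strictly worse.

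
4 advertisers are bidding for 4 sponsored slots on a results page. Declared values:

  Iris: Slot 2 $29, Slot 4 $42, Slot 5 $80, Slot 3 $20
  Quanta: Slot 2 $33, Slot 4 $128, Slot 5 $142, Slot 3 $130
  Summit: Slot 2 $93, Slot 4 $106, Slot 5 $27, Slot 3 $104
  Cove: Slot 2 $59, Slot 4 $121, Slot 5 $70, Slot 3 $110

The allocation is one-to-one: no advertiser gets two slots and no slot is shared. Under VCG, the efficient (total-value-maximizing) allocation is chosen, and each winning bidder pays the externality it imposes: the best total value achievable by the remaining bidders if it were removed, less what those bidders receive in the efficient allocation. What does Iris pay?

Efficient allocation: Iris→Slot 5 ($80), Quanta→Slot 3 ($130), Summit→Slot 2 ($93), Cove→Slot 4 ($121); total welfare W = $424.
Iris receives Slot 5 at value $80, so the others get W − 80 = $344.
Without Iris: best allocation of the remaining 3 bidders over all 4 slots is Quanta→Slot 5 ($142), Summit→Slot 3 ($104), Cove→Slot 4 ($121), total $367.
VCG payment = (others' best without Iris) − (others' welfare with Iris) = 367 − 344 = $23.

Iris pays $23.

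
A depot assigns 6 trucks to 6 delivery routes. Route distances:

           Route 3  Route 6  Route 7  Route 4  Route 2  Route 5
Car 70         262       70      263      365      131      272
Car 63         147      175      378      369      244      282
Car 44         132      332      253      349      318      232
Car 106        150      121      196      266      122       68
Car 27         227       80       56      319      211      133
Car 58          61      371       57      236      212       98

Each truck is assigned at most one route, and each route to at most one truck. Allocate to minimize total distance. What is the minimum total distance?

Treat this as an assignment problem: match each truck to one route.
Optimal: Car 70→Route 2 (131 km), Car 63→Route 6 (175 km), Car 44→Route 3 (132 km), Car 106→Route 5 (68 km), Car 27→Route 7 (56 km), Car 58→Route 4 (236 km) — total 131+175+132+68+56+236 = 798 km.
Column-greedy (each route in turn goes to its cheapest remaining truck) gives 929 km, worse by 131.
Checked against all permutations: 798 km is optimal.

Min total: 798 km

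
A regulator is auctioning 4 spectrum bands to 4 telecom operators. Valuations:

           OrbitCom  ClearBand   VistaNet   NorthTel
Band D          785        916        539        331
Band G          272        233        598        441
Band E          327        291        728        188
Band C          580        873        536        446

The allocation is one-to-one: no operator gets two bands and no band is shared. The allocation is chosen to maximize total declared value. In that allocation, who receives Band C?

Optimal: OrbitCom→Band D ($785M), ClearBand→Band C ($873M), VistaNet→Band E ($728M), NorthTel→Band G ($441M) — total 785+873+728+441 = $2827M.
Column-greedy (each band in turn goes to its best remaining operator) gives $2287M, worse by 540.
Checked against all permutations: $2827M is optimal.
ClearBand's own top band is Band D ($916M), but forcing ClearBand→Band D and reassigning the rest optimally gives only $2665M — worse by 162.

ClearBand receives Band C.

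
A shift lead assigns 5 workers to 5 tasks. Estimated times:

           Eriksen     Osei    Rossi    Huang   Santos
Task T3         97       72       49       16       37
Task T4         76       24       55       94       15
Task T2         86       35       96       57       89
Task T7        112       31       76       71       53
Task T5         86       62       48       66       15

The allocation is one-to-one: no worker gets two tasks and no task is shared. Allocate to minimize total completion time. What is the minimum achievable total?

Optimal: Eriksen→Task T2 (86 min), Osei→Task T7 (31 min), Rossi→Task T5 (48 min), Huang→Task T3 (16 min), Santos→Task T4 (15 min) — total 86+31+48+16+15 = 196 min.
Column-greedy (each task in turn goes to its cheapest remaining worker) gives 228 min, worse by 32.
Next-best assignment: Eriksen→Task T2, Osei→Task T7, Rossi→Task T4, Huang→Task T3, Santos→Task T5 = 203 min.

Min total: 196 min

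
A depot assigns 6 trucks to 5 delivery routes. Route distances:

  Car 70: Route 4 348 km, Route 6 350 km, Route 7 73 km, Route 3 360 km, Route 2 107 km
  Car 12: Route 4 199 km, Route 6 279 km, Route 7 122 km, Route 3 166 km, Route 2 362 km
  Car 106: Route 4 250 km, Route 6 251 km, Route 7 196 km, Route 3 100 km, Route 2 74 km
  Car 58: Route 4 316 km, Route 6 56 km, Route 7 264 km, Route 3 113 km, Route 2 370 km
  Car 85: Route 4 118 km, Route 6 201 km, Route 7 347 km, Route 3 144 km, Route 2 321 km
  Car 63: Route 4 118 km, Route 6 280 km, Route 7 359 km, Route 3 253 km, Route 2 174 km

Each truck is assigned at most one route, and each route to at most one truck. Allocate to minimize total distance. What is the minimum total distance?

Min total: 465 km

Treat this as an assignment problem: match each truck to one route.
Optimal: Car 63→Route 4 (118 km), Car 58→Route 6 (56 km), Car 70→Route 7 (73 km), Car 85→Route 3 (144 km), Car 106→Route 2 (74 km) — total 118+56+73+144+74 = 465 km.
Min-entry greedy (repeatedly take the single cheapest remaining cell) gives 487 km, worse by 22.
Every other assignment is strictly worse.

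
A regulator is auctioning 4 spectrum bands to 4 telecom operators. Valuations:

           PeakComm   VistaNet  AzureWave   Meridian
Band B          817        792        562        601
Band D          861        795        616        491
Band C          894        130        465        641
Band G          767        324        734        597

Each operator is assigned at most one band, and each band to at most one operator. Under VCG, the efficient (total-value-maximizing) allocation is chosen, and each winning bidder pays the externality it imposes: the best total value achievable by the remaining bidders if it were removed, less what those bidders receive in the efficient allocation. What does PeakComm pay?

PeakComm pays $3M.

Efficient allocation: PeakComm→Band D ($861M), VistaNet→Band B ($792M), AzureWave→Band G ($734M), Meridian→Band C ($641M); total welfare W = $3028M.
PeakComm receives Band D at value $861M, so the others get W − 861 = $2167M.
Without PeakComm: best allocation of the remaining 3 bidders over all 4 bands is VistaNet→Band D ($795M), AzureWave→Band G ($734M), Meridian→Band C ($641M), total $2170M.
VCG payment = (others' best without PeakComm) − (others' welfare with PeakComm) = 2170 − 2167 = $3M.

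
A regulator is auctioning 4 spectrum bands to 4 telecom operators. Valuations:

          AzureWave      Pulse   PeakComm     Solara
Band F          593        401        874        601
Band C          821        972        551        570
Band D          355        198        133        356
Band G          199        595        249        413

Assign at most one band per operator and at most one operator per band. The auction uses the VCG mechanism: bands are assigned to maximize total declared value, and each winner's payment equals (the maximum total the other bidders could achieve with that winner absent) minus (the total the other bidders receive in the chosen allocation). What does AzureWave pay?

Efficient allocation: AzureWave→Band C ($821M), Pulse→Band G ($595M), PeakComm→Band F ($874M), Solara→Band D ($356M); total welfare W = $2646M.
AzureWave receives Band C at value $821M, so the others get W − 821 = $1825M.
Without AzureWave: best allocation of the remaining 3 bidders over all 4 bands is Pulse→Band C ($972M), PeakComm→Band F ($874M), Solara→Band G ($413M), total $2259M.
VCG payment = (others' best without AzureWave) − (others' welfare with AzureWave) = 2259 − 1825 = $434M.

AzureWave pays $434M.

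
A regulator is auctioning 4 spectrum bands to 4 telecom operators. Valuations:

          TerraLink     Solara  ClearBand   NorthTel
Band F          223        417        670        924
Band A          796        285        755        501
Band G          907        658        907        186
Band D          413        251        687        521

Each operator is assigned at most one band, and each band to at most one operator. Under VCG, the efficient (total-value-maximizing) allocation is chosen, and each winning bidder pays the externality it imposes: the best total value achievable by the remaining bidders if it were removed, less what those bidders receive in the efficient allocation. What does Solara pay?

Efficient allocation: TerraLink→Band A ($796M), Solara→Band G ($658M), ClearBand→Band D ($687M), NorthTel→Band F ($924M); total welfare W = $3065M.
Solara receives Band G at value $658M, so the others get W − 658 = $2407M.
Without Solara: best allocation of the remaining 3 bidders over all 4 bands is TerraLink→Band A ($796M), ClearBand→Band G ($907M), NorthTel→Band F ($924M), total $2627M.
VCG payment = (others' best without Solara) − (others' welfare with Solara) = 2627 − 2407 = $220M.

Solara pays $220M.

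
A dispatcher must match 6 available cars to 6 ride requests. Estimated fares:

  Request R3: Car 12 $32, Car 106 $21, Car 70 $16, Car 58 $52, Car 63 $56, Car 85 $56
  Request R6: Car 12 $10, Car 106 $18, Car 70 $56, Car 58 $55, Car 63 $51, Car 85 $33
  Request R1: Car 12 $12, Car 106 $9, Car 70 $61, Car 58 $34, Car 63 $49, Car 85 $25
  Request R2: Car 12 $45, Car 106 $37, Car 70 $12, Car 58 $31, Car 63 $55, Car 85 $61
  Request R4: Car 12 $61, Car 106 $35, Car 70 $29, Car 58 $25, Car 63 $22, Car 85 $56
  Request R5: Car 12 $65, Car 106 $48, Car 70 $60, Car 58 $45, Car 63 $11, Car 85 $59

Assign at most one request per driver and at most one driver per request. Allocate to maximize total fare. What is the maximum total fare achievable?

Optimal: Car 12→Request R4 ($61), Car 106→Request R5 ($48), Car 70→Request R1 ($61), Car 58→Request R6 ($55), Car 63→Request R3 ($56), Car 85→Request R2 ($61) — total 61+48+61+55+56+61 = $342.
Row-greedy (each driver in turn takes its best remaining request) gives $330, worse by 12.

Maximum total: $342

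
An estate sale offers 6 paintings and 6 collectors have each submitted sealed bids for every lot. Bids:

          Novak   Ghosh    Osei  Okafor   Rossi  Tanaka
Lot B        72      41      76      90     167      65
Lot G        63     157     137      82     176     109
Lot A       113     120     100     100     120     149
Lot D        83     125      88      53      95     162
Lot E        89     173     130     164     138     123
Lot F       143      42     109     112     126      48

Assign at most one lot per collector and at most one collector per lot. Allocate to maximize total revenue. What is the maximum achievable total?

Optimal: Novak→Lot F ($143), Ghosh→Lot G ($157), Osei→Lot A ($100), Okafor→Lot E ($164), Rossi→Lot B ($167), Tanaka→Lot D ($162) — total 143+157+100+164+167+162 = $893.
Max-entry greedy (repeatedly take the single best remaining cell) gives $844, worse by 49.
Swapping Novak↔Osei (Novak→Lot A $113, Osei→Lot F $109) loses 21.

Max total: $893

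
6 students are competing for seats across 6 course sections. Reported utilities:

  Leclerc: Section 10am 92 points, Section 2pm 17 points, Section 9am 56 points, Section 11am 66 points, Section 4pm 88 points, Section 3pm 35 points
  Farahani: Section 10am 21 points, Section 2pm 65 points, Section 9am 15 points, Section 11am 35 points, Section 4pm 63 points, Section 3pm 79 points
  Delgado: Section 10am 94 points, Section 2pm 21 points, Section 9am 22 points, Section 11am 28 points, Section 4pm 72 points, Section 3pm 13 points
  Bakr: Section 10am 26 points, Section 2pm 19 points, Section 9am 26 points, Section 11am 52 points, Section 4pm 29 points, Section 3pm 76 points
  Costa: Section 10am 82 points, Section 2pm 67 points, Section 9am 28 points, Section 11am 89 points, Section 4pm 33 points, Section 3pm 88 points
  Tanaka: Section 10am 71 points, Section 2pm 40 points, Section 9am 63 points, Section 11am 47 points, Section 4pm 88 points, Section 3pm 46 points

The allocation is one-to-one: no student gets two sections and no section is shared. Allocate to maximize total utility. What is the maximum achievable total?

Max total: 475 points

This is a one-to-one assignment (maximum-weight bipartite matching).
Optimal: Leclerc→Section 4pm (88 points), Farahani→Section 2pm (65 points), Delgado→Section 10am (94 points), Bakr→Section 3pm (76 points), Costa→Section 11am (89 points), Tanaka→Section 9am (63 points) — total 88+65+94+76+89+63 = 475 points.
Max-entry greedy (repeatedly take the single best remaining cell) gives 432 points, worse by 43.
Next-best assignment: Leclerc→Section 9am, Farahani→Section 2pm, Delgado→Section 10am, Bakr→Section 3pm, Costa→Section 11am, Tanaka→Section 4pm = 468 points.
No other one-to-one assignment exceeds 475 points.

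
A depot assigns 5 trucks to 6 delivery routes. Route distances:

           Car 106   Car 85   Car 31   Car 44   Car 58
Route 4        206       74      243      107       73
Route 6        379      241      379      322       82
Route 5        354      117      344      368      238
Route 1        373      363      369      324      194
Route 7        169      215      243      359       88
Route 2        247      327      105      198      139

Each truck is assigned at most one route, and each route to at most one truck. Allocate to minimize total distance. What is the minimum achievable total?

Optimal: Car 106→Route 7 (169 km), Car 85→Route 5 (117 km), Car 31→Route 2 (105 km), Car 44→Route 4 (107 km), Car 58→Route 6 (82 km) — total 169+117+105+107+82 = 580 km.
Min-entry greedy (repeatedly take the single cheapest remaining cell) gives 786 km, worse by 206.

Minimum total: 580 km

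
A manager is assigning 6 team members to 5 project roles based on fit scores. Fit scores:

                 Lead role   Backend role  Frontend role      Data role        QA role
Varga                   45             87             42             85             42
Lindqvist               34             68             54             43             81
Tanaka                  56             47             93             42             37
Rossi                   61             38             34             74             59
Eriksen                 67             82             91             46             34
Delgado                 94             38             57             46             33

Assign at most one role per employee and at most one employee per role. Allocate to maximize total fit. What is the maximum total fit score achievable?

Max total: 435 pts

This is a one-to-one assignment (maximum-weight bipartite matching).
Optimal: Delgado→Lead role (94 pts), Eriksen→Backend role (82 pts), Tanaka→Frontend role (93 pts), Varga→Data role (85 pts), Lindqvist→QA role (81 pts) — total 94+82+93+85+81 = 435 pts.
Row-greedy (each employee in turn takes its best remaining role) gives 402 pts, worse by 33.
No other one-to-one assignment exceeds 435 pts.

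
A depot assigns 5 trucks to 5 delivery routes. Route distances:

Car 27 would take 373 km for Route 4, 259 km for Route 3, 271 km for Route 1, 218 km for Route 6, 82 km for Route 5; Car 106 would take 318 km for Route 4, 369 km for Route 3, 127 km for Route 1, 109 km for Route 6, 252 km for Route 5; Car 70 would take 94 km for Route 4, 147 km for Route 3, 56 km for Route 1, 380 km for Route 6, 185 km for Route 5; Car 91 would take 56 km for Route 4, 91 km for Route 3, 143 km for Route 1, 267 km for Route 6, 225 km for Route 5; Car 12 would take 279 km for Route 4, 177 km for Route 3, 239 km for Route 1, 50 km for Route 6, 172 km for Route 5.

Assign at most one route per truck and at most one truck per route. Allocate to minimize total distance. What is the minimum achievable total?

Minimum total: 444 km

This is a one-to-one assignment (minimum-cost bipartite matching).
Optimal: Car 27→Route 5 (82 km), Car 106→Route 1 (127 km), Car 70→Route 4 (94 km), Car 91→Route 3 (91 km), Car 12→Route 6 (50 km) — total 82+127+94+91+50 = 444 km.
Every other assignment is strictly worse.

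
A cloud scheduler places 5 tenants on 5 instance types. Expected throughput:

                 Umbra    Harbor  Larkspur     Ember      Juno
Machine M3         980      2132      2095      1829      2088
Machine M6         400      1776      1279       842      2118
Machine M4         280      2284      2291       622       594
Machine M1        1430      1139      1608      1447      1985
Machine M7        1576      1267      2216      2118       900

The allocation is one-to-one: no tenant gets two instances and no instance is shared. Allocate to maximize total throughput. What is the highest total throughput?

Treat this as an assignment problem: match each tenant to one instance.
Optimal: Umbra→Machine M1 (1430 ops/s), Harbor→Machine M3 (2132 ops/s), Larkspur→Machine M4 (2291 ops/s), Ember→Machine M7 (2118 ops/s), Juno→Machine M6 (2118 ops/s) — total 1430+2132+2291+2118+2118 = 10089 ops/s.
Row-greedy (each tenant in turn takes its best remaining instance) gives 9520 ops/s, worse by 569.
Swapping Larkspur↔Umbra (Larkspur→Machine M1 1608 ops/s, Umbra→Machine M4 280 ops/s) loses 1833.

Maximum total: 10089 ops/s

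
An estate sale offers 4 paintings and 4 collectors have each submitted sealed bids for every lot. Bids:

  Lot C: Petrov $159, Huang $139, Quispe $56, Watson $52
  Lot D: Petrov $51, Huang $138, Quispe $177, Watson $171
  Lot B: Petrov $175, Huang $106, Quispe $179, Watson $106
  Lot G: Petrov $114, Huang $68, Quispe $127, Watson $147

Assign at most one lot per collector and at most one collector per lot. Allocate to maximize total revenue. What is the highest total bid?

Optimal: Petrov→Lot B ($175), Huang→Lot C ($139), Quispe→Lot D ($177), Watson→Lot G ($147) — total 175+139+177+147 = $638.
Column-greedy (each lot in turn goes to its best remaining collector) gives $589, worse by 49.
Swapping Watson↔Huang (Watson→Lot C $52, Huang→Lot G $68) loses 166.

Max total: $638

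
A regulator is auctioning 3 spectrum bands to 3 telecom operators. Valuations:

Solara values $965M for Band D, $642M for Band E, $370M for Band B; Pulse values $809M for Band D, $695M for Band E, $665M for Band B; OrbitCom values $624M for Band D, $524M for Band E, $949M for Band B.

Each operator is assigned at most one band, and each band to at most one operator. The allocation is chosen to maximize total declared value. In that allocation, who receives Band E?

This is a one-to-one assignment (maximum-weight bipartite matching).
Optimal: Solara→Band D ($965M), Pulse→Band E ($695M), OrbitCom→Band B ($949M) — total 965+695+949 = $2609M.
Next-best assignment: Solara→Band E, Pulse→Band D, OrbitCom→Band B = $2400M.
Checked against all permutations: $2609M is optimal.
Pulse's own top band is Band D ($809M), but forcing Pulse→Band D and reassigning the rest optimally gives only $2400M — worse by 209.

Pulse receives Band E.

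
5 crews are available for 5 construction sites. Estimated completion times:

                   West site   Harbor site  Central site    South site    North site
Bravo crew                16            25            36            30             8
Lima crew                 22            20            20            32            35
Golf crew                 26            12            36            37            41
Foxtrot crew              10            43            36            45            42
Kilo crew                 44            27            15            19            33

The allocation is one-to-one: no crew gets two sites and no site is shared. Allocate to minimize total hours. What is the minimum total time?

Minimum total: 69 hours

Optimal: Bravo crew→North site (8 hours), Lima crew→Central site (20 hours), Golf crew→Harbor site (12 hours), Foxtrot crew→West site (10 hours), Kilo crew→South site (19 hours) — total 8+20+12+10+19 = 69 hours.
Row-greedy (each crew in turn takes its cheapest remaining site) gives 109 hours, worse by 40.
Next-best assignment: Bravo crew→North site, Lima crew→South site, Golf crew→Harbor site, Foxtrot crew→West site, Kilo crew→Central site = 77 hours.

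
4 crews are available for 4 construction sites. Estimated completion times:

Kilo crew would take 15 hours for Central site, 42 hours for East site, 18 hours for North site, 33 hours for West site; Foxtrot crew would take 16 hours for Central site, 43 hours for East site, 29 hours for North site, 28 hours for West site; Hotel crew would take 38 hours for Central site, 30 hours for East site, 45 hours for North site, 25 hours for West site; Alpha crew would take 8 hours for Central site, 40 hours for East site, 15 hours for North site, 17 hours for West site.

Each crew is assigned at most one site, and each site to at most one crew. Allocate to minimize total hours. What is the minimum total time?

Min total: 81 hours

Optimal: Kilo crew→North site (18 hours), Foxtrot crew→Central site (16 hours), Hotel crew→East site (30 hours), Alpha crew→West site (17 hours) — total 18+16+30+17 = 81 hours.
Column-greedy (each site in turn goes to its cheapest remaining crew) gives 84 hours, worse by 3.
Next-best assignment: Kilo crew→North site, Foxtrot crew→West site, Hotel crew→East site, Alpha crew→Central site = 84 hours.
Swapping Kilo crew↔Foxtrot crew (Kilo crew→Central site 15 hours, Foxtrot crew→North site 29 hours) adds 10.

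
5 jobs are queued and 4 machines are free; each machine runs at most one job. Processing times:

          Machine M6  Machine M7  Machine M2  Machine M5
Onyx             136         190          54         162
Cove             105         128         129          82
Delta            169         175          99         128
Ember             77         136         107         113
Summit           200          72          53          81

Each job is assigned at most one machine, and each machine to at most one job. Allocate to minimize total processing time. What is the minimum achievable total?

This is a one-to-one assignment (minimum-cost bipartite matching).
Optimal: Ember→Machine M6 (77 min), Summit→Machine M7 (72 min), Onyx→Machine M2 (54 min), Cove→Machine M5 (82 min) — total 77+72+54+82 = 285 min.
Row-greedy (each job in turn takes its cheapest remaining machine) gives 441 min, worse by 156.
Next-best assignment: Ember→Machine M6, Summit→Machine M7, Delta→Machine M2, Cove→Machine M5 = 330 min.
Swapping Onyx↔Ember (Onyx→Machine M6 136 min, Ember→Machine M2 107 min) adds 112.

Min total: 285 min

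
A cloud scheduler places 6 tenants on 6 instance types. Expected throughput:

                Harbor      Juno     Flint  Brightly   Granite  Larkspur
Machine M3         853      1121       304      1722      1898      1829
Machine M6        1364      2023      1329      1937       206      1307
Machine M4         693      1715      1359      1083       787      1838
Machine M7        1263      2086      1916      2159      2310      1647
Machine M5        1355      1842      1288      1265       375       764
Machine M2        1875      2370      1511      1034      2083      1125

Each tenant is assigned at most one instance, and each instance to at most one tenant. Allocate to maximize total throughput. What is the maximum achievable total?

Optimal: Harbor→Machine M5 (1355 ops/s), Juno→Machine M2 (2370 ops/s), Flint→Machine M7 (1916 ops/s), Brightly→Machine M6 (1937 ops/s), Granite→Machine M3 (1898 ops/s), Larkspur→Machine M4 (1838 ops/s) — total 1355+2370+1916+1937+1898+1838 = 11314 ops/s.
Max-entry greedy (repeatedly take the single best remaining cell) gives 10114 ops/s, worse by 1200.
Swapping Harbor↔Flint (Harbor→Machine M7 1263 ops/s, Flint→Machine M5 1288 ops/s) loses 720.

Max total: 11314 ops/s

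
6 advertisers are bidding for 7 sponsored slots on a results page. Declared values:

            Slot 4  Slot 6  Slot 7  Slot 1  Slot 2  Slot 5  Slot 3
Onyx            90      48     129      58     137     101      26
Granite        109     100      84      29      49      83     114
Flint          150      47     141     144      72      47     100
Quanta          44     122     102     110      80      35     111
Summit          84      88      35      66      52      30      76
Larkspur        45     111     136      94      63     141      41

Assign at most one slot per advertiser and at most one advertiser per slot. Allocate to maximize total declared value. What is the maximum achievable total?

Max total: $742

Treat this as an assignment problem: match each advertiser to one slot.
Optimal: Onyx→Slot 2 ($137), Granite→Slot 3 ($114), Flint→Slot 1 ($144), Quanta→Slot 6 ($122), Summit→Slot 4 ($84), Larkspur→Slot 5 ($141) — total 137+114+144+122+84+141 = $742.
Max-entry greedy (repeatedly take the single best remaining cell) gives $730, worse by 12.
No other one-to-one assignment exceeds $742.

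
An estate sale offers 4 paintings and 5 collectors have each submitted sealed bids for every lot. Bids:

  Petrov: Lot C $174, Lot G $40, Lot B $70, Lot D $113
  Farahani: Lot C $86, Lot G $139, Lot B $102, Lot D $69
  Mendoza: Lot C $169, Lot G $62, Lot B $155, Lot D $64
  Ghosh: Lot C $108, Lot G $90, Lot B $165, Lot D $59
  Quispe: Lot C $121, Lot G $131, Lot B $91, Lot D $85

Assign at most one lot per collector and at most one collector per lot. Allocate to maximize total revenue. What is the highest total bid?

Max total: $586

This is the linear assignment problem.
Optimal: Mendoza→Lot C ($169), Farahani→Lot G ($139), Ghosh→Lot B ($165), Petrov→Lot D ($113) — total 169+139+165+113 = $586.
Max-entry greedy (repeatedly take the single best remaining cell) gives $563, worse by 23.
Every other assignment is strictly worse.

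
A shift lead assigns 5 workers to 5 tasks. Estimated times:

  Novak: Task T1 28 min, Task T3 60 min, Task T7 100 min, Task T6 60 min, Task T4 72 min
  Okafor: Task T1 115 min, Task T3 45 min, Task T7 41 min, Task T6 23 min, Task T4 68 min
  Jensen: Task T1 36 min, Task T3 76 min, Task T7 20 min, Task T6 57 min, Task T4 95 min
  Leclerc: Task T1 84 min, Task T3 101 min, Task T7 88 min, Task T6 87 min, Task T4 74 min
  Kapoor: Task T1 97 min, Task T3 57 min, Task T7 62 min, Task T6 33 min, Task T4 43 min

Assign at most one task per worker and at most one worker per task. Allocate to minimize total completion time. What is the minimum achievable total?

Optimal: Novak→Task T1 (28 min), Okafor→Task T3 (45 min), Jensen→Task T7 (20 min), Leclerc→Task T4 (74 min), Kapoor→Task T6 (33 min) — total 28+45+20+74+33 = 200 min.
Row-greedy (each worker in turn takes its cheapest remaining task) gives 202 min, worse by 2.
Next-best assignment: Novak→Task T1, Okafor→Task T6, Jensen→Task T7, Leclerc→Task T4, Kapoor→Task T3 = 202 min.
Swapping Novak↔Okafor (Novak→Task T3 60 min, Okafor→Task T1 115 min) adds 102.

Min total: 200 min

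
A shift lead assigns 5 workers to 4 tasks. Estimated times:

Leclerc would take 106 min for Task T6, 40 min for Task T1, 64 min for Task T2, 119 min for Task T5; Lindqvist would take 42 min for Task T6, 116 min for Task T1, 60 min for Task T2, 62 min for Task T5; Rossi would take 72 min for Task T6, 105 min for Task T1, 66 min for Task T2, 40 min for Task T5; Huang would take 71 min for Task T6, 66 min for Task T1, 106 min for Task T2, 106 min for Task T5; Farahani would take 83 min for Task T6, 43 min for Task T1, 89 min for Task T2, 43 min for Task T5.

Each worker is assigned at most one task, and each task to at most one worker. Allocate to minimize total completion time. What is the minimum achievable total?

Min total: 189 min

This is the linear assignment problem.
Optimal: Lindqvist→Task T6 (42 min), Farahani→Task T1 (43 min), Leclerc→Task T2 (64 min), Rossi→Task T5 (40 min) — total 42+43+64+40 = 189 min.
Min-entry greedy (repeatedly take the single cheapest remaining cell) gives 211 min, worse by 22.
Next-best assignment: Lindqvist→Task T6, Leclerc→Task T1, Rossi→Task T2, Farahani→Task T5 = 191 min.
Every other assignment is strictly worse.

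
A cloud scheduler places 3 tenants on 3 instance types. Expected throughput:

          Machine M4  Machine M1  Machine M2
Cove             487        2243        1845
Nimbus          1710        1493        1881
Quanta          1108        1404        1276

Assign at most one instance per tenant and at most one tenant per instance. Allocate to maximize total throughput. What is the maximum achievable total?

Max total: 5232 ops/s

Optimal: Cove→Machine M1 (2243 ops/s), Nimbus→Machine M2 (1881 ops/s), Quanta→Machine M4 (1108 ops/s) — total 2243+1881+1108 = 5232 ops/s.
Column-greedy (each instance in turn goes to its best remaining tenant) gives 5229 ops/s, worse by 3.
Next-best assignment: Cove→Machine M1, Nimbus→Machine M4, Quanta→Machine M2 = 5229 ops/s.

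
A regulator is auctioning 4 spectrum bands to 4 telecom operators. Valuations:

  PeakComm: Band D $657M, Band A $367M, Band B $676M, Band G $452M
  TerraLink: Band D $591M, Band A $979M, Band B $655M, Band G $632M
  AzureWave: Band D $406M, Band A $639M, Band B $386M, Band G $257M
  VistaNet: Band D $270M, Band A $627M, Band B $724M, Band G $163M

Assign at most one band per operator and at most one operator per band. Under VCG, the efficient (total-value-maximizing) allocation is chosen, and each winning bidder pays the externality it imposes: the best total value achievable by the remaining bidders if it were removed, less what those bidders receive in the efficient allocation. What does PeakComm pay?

PeakComm pays $114M.

Efficient allocation: PeakComm→Band D ($657M), TerraLink→Band G ($632M), AzureWave→Band A ($639M), VistaNet→Band B ($724M); total welfare W = $2652M.
PeakComm receives Band D at value $657M, so the others get W − 657 = $1995M.
Without PeakComm: best allocation of the remaining 3 bidders over all 4 bands is TerraLink→Band A ($979M), AzureWave→Band D ($406M), VistaNet→Band B ($724M), total $2109M.
VCG payment = (others' best without PeakComm) − (others' welfare with PeakComm) = 2109 − 1995 = $114M.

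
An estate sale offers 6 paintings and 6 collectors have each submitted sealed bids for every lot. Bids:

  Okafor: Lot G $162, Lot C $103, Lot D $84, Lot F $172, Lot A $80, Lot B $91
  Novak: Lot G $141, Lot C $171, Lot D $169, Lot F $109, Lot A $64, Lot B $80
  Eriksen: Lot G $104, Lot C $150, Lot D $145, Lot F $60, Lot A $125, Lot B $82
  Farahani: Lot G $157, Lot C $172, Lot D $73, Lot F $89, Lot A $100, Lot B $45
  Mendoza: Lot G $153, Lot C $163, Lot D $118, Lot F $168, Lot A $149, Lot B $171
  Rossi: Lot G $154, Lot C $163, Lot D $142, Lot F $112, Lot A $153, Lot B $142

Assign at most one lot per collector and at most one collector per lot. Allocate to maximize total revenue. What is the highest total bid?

Max total: $972

Treat this as an assignment problem: match each collector to one lot.
Optimal: Okafor→Lot F ($172), Novak→Lot D ($169), Eriksen→Lot C ($150), Farahani→Lot G ($157), Mendoza→Lot B ($171), Rossi→Lot A ($153) — total 172+169+150+157+171+153 = $972.
Column-greedy (each lot in turn goes to its best remaining collector) gives $906, worse by 66.
No other one-to-one assignment exceeds $972.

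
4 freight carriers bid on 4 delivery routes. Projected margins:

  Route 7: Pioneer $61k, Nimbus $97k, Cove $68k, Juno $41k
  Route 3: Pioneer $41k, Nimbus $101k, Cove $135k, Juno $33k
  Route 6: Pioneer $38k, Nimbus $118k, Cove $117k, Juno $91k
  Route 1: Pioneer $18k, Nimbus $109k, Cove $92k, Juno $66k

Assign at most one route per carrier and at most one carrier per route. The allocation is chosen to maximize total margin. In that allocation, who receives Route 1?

Nimbus receives Route 1.

This is the linear assignment problem.
Optimal: Pioneer→Route 7 ($61k), Nimbus→Route 1 ($109k), Cove→Route 3 ($135k), Juno→Route 6 ($91k) — total 61+109+135+91 = $396k.
Max-entry greedy (repeatedly take the single best remaining cell) gives $380k, worse by 16.
Next-best assignment: Pioneer→Route 7, Nimbus→Route 6, Cove→Route 3, Juno→Route 1 = $380k.
Nimbus's own top route is Route 6 ($118k), but forcing Nimbus→Route 6 and reassigning the rest optimally gives only $380k — worse by 16.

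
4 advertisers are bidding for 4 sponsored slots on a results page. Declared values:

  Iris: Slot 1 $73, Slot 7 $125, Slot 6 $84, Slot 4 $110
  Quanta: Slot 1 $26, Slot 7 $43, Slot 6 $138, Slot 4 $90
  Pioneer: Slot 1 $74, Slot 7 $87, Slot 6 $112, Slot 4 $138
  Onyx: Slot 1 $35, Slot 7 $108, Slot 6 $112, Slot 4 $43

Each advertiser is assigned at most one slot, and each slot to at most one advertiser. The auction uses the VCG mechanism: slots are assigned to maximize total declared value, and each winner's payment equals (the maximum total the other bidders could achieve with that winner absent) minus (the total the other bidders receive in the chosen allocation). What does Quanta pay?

Quanta pays $56.

Efficient allocation: Iris→Slot 1 ($73), Quanta→Slot 6 ($138), Pioneer→Slot 4 ($138), Onyx→Slot 7 ($108); total welfare W = $457.
Quanta receives Slot 6 at value $138, so the others get W − 138 = $319.
Without Quanta: best allocation of the remaining 3 bidders over all 4 slots is Iris→Slot 7 ($125), Pioneer→Slot 4 ($138), Onyx→Slot 6 ($112), total $375.
VCG payment = (others' best without Quanta) − (others' welfare with Quanta) = 375 − 319 = $56.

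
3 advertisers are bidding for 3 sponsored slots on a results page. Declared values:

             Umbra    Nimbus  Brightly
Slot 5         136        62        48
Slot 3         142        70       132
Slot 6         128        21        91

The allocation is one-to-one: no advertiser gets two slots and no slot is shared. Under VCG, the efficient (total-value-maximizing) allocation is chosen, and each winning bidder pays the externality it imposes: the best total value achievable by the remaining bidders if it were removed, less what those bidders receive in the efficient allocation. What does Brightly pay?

Brightly pays $16.

Efficient allocation: Umbra→Slot 6 ($128), Nimbus→Slot 5 ($62), Brightly→Slot 3 ($132); total welfare W = $322.
Brightly receives Slot 3 at value $132, so the others get W − 132 = $190.
Without Brightly: best allocation of the remaining 2 bidders over all 3 slots is Umbra→Slot 5 ($136), Nimbus→Slot 3 ($70), total $206.
VCG payment = (others' best without Brightly) − (others' welfare with Brightly) = 206 − 190 = $16.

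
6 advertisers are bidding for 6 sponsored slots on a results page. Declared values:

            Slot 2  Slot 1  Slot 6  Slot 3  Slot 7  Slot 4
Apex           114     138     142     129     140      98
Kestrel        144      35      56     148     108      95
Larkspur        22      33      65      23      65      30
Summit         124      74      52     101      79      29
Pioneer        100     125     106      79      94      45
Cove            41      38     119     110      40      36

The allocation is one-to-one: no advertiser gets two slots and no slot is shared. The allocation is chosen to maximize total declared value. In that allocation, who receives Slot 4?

This is a one-to-one assignment (maximum-weight bipartite matching).
Optimal: Apex→Slot 7 ($140), Kestrel→Slot 3 ($148), Larkspur→Slot 4 ($30), Summit→Slot 2 ($124), Pioneer→Slot 1 ($125), Cove→Slot 6 ($119) — total 140+148+30+124+125+119 = $686.
Row-greedy (each advertiser in turn takes its best remaining slot) gives $640, worse by 46.
No other one-to-one assignment exceeds $686.
Larkspur's own top slot is Slot 6 ($65), but forcing Larkspur→Slot 6 and reassigning the rest optimally gives only $659 — worse by 27.

Larkspur receives Slot 4.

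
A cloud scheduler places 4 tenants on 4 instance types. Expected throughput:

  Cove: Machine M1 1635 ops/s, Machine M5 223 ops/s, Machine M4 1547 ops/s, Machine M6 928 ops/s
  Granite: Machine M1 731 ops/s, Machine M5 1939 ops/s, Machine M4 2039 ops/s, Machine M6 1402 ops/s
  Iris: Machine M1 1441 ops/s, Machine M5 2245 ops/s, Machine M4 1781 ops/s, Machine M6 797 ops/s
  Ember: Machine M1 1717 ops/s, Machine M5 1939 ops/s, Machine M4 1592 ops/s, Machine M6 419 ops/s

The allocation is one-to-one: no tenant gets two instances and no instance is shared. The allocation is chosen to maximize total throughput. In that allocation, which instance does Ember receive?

Ember receives Machine M1.

Treat this as an assignment problem: match each tenant to one instance.
Optimal: Cove→Machine M6 (928 ops/s), Granite→Machine M4 (2039 ops/s), Iris→Machine M5 (2245 ops/s), Ember→Machine M1 (1717 ops/s) — total 928+2039+2245+1717 = 6929 ops/s.
Row-greedy (each tenant in turn takes its best remaining instance) gives 6338 ops/s, worse by 591.
Every other assignment is strictly worse.
Ember's own top instance is Machine M5 (1939 ops/s), but forcing Ember→Machine M5 and reassigning the rest optimally gives only 6757 ops/s — worse by 172.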